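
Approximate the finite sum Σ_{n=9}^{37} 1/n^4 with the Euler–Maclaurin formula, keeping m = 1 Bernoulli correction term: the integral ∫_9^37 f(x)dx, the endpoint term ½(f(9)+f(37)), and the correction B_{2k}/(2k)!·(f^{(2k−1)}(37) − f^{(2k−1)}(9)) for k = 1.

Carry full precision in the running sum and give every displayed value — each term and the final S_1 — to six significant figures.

S_1 ≈ 0.000532782

The integral term ∫_9^37 1/x^4 dx = 0.000450667.
Boundary: ½(f(9) + f(37)) = ½(0.000152416 + 5.33572e-07) = 7.64747e-05.
Integral + boundary = 0.000527141.
k=1: B_{2}/(2)! × [f^{(1)}(37) − f^{(1)}(9)] = 1/12 × (-5.76835e-08 − (-6.77404e-05)) = 5.64022e-06.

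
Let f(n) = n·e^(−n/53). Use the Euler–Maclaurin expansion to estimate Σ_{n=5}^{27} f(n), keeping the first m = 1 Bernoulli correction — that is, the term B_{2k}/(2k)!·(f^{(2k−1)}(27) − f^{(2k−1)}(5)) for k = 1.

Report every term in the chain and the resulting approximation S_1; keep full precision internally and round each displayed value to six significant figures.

The integral term ∫_5^27 x·e^(−x/53) dx = 249.716.
Endpoint term: (f(5) + f(27))/2 = (4.54987 + 16.2226)/2 = 10.3862.
So far: 260.102.
Order-1 term: 1/12 · (0.294750 − 0.824127) = -0.0441148.

S_1 ≈ 260.058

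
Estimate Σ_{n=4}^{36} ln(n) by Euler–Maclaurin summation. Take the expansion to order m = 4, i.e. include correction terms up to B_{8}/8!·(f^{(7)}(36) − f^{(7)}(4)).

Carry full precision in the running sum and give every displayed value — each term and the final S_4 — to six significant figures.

S_4 ≈ 93.9279

The integral term ∫_4^36 ln(x) dx = 91.4615.
Endpoint term: (f(4) + f(36))/2 = (1.38629 + 3.58352)/2 = 2.48491.
Integral + boundary = 93.9464.
k=1: B_{2}/(2)! × [f^{(1)}(36) − f^{(1)}(4)] = 1/12 × (0.0277778 − 0.250000) = -0.0185185.
Partial sum through k=1: 93.9279.
k=2: B_{4}/(4)! × [f^{(3)}(36) − f^{(3)}(4)] = −1/720 × (4.28669e-05 − 0.0312500) = 4.33432e-05.
Partial sum through k=2: 93.9279.
k=3: B_{6}/(6)! × [f^{(5)}(36) − f^{(5)}(4)] = 1/30240 × (3.96916e-07 − 0.0234375) = -7.75036e-07.
Partial sum through k=3: 93.9279.
k=4: B_{8}/(8)! × [f^{(7)}(36) − f^{(7)}(4)] = −1/1209600 × (9.18787e-09 − 0.0439453) = 3.63304e-08.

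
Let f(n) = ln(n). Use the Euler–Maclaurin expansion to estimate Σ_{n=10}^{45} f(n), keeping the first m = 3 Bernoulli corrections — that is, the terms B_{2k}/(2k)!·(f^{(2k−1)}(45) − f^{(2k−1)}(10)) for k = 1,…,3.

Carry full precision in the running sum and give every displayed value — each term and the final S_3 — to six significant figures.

∫_10^45 ln(x) dx evaluates to 113.274.
½[f(10) + f(45)] = ½[2.30259 + 3.80666] = 3.05462.
So far: 116.329.
Order-1 term: 1/12 · (0.0222222 − 0.100000) = -0.00648148.
Running total after k=1: 116.322.
Order-2 term: −1/720 · (2.19479e-05 − 0.00200000) = 2.74729e-06.
Running total after k=2: 116.322.
Order-3 term: 1/30240 · (1.30061e-07 − 0.000240000) = -7.93221e-09.

S_3 ≈ 116.322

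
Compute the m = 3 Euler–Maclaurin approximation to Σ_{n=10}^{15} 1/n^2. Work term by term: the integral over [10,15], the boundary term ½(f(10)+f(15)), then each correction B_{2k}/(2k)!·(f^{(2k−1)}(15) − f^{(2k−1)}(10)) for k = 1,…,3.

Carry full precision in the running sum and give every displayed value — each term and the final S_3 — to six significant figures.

S_3 ≈ 0.0406726

∫_10^15 1/x^2 dx evaluates to 0.0333333.
Endpoint term: (f(10) + f(15))/2 = (0.0100000 + 0.00444444)/2 = 0.00722222.
So far: 0.0405556.
Correction k=1: B_{2}/2! · (f^{(1)}(15) − f^{(1)}(10)) = 1/12 · (-0.000592593 − (-0.00200000)) = 0.000117284.
After k=1: 0.0406728.
Correction k=2: B_{4}/4! · (f^{(3)}(15) − f^{(3)}(10)) = −1/720 · (-3.16049e-05 − (-0.000240000)) = -2.89438e-07.
After k=2: 0.0406726.
Correction k=3: B_{6}/6! · (f^{(5)}(15) − f^{(5)}(10)) = 1/30240 · (-4.21399e-06 − (-7.20000e-05)) = 2.24160e-09.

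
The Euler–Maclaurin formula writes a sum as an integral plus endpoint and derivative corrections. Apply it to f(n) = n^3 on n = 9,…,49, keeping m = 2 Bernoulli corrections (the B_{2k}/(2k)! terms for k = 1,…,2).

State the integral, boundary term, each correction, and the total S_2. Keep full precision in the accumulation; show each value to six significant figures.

S_2 ≈ 1.49933e+06

Integral: ∫_9^49 x^3 dx = 1.43956e+06.
Endpoint term: (f(9) + f(49))/2 = (729.000 + 117649)/2 = 59189.0.
So far: 1.49875e+06.
k=1: B_{2}/(2)! × [f^{(1)}(49) − f^{(1)}(9)] = 1/12 × (7203.00 − 243.000) = 580.000.
After k=1: 1.49933e+06.
k=2: B_{4}/(4)! × [f^{(3)}(49) − f^{(3)}(9)] = −1/720 × (6.00000 − 6.00000) = 0.00000.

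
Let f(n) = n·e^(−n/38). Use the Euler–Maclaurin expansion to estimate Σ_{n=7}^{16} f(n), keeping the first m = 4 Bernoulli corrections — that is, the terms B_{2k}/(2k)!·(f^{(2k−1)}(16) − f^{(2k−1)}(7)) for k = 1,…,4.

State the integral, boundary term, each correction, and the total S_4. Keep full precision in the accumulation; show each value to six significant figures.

S_4 ≈ 83.6063

The integral term ∫_7^16 x·e^(−x/38) dx = 75.4692.
½[f(7) + f(16)] = ½[5.82232 + 10.5017] = 8.16201.
So far: 83.6312.
Correction k=1: B_{2}/2! · (f^{(1)}(16) − f^{(1)}(7)) = 1/12 · (0.379995 − 0.678542) = -0.0248789.
After k=1: 83.6063.
Correction k=2: B_{4}/4! · (f^{(3)}(16) − f^{(3)}(7)) = −1/720 · (0.00117223 − 0.00162193) = 6.24573e-07.
After k=2: 83.6063.
Correction k=3: B_{6}/6! · (f^{(5)}(16) − f^{(5)}(7)) = 1/30240 · (1.44135e-06 − 1.92102e-06) = -1.58619e-11.
After k=3: 83.6063.
Correction k=4: B_{8}/8! · (f^{(7)}(16) − f^{(7)}(7)) = −1/1209600 · (1.43415e-09 − 1.88284e-09) = 3.70941e-16.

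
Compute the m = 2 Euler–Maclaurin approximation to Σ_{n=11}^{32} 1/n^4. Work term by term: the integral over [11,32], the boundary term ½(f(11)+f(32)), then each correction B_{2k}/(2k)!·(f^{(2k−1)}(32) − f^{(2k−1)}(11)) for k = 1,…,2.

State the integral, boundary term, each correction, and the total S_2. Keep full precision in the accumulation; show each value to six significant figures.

S_2 ≈ 0.000276945

The integral term ∫_11^32 1/x^4 dx = 0.000240266.
½[f(11) + f(32)] = ½[6.83013e-05 + 9.53674e-07] = 3.46275e-05.
Running total after boundary: 0.000274893.
Order-1 term: 1/12 · (-1.19209e-07 − (-2.48369e-05)) = 2.05980e-06.
After k=1: 0.000276953.
Order-2 term: −1/720 · (-3.49246e-09 − (-6.15790e-06)) = -8.54778e-09.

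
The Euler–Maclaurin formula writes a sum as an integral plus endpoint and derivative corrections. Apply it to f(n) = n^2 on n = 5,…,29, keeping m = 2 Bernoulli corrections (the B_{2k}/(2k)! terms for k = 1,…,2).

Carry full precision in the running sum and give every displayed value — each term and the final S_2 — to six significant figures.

∫_5^29 x^2 dx evaluates to 8088.00.
½[f(5) + f(29)] = ½[25.0000 + 841.000] = 433.000.
So far: 8521.00.
Correction k=1: B_{2}/2! · (f^{(1)}(29) − f^{(1)}(5)) = 1/12 · (58.0000 − 10.0000) = 4.00000.
Partial sum through k=1: 8525.00.
Correction k=2: B_{4}/4! · (f^{(3)}(29) − f^{(3)}(5)) = −1/720 · (0.00000 − 0.00000) = 0.00000.

S_2 ≈ 8525.00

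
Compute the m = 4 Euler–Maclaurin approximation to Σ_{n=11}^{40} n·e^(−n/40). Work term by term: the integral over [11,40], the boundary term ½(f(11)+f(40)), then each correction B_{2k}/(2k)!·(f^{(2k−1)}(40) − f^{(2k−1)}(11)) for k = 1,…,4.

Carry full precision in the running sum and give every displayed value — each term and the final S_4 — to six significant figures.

The integral term ∫_11^40 x·e^(−x/40) dx = 372.313.
Boundary: ½(f(11) + f(40)) = ½(8.35529 + 14.7152) = 11.5352.
Running total after boundary: 383.848.
Correction k=1: B_{2}/2! · (f^{(1)}(40) − f^{(1)}(11)) = 1/12 · (0.00000 − 0.550690) = -0.0458908.
Partial sum through k=1: 383.802.
Correction k=2: B_{4}/4! · (f^{(3)}(40) − f^{(3)}(11)) = −1/720 · (0.000459849 − 0.00129365) = 1.15805e-06.
Partial sum through k=2: 383.802.
Correction k=3: B_{6}/6! · (f^{(5)}(40) − f^{(5)}(11)) = 1/30240 · (5.74812e-07 − 1.40194e-06) = -2.73523e-11.
Partial sum through k=3: 383.802.
Correction k=4: B_{8}/8! · (f^{(7)}(40) − f^{(7)}(11)) = −1/1209600 · (5.38886e-10 − 1.24710e-09) = 5.85495e-16.

S_4 ≈ 383.802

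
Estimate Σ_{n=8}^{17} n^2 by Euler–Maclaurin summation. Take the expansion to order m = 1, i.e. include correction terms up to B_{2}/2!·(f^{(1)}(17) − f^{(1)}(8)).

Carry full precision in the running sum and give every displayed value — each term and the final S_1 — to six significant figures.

Integral: ∫_8^17 x^2 dx = 1467.00.
½[f(8) + f(17)] = ½[64.0000 + 289.000] = 176.500.
So far: 1643.50.
Correction k=1: B_{2}/2! · (f^{(1)}(17) − f^{(1)}(8)) = 1/12 · (34.0000 − 16.0000) = 1.50000.

S_1 ≈ 1645.00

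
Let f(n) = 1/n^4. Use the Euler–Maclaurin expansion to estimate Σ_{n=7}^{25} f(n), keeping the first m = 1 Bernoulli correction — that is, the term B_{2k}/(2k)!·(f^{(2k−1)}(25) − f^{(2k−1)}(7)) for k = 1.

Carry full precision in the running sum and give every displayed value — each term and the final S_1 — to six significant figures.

∫_7^25 1/x^4 dx evaluates to 0.000950484.
½[f(7) + f(25)] = ½[0.000416493 + 2.56000e-06] = 0.000209527.
So far: 0.00116001.
Order-1 term: 1/12 · (-4.09600e-07 − (-0.000237996)) = 1.97989e-05.

S_1 ≈ 0.00117981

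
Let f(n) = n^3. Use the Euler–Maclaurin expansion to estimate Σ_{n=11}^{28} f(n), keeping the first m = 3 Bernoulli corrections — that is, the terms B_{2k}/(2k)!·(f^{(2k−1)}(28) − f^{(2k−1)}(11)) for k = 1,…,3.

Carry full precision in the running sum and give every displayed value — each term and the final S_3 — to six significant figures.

S_3 ≈ 161811

Integral: ∫_11^28 x^3 dx = 150004.
Endpoint term: (f(11) + f(28))/2 = (1331.00 + 21952.0)/2 = 11641.5.
Running total after boundary: 161645.
Correction k=1: B_{2}/2! · (f^{(1)}(28) − f^{(1)}(11)) = 1/12 · (2352.00 − 363.000) = 165.750.
Partial sum through k=1: 161811.
Correction k=2: B_{4}/4! · (f^{(3)}(28) − f^{(3)}(11)) = −1/720 · (6.00000 − 6.00000) = 0.00000.
Partial sum through k=2: 161811.
Correction k=3: B_{6}/6! · (f^{(5)}(28) − f^{(5)}(11)) = 1/30240 · (0.00000 − 0.00000) = 0.00000.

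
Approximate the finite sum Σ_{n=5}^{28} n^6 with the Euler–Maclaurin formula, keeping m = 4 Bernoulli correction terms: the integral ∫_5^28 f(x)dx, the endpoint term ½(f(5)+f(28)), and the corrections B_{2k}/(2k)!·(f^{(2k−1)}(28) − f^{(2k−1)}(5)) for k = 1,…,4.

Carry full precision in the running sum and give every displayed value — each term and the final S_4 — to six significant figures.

Integral: ∫_5^28 x^6 dx = 1.92755e+09.
Endpoint term: (f(5) + f(28))/2 = (15625.0 + 4.81890e+08)/2 = 2.40953e+08.
So far: 2.16850e+09.
Correction k=1: B_{2}/2! · (f^{(1)}(28) − f^{(1)}(5)) = 1/12 · (1.03262e+08 − 18750.0) = 8.60362e+06.
After k=1: 2.17711e+09.
Correction k=2: B_{4}/4! · (f^{(3)}(28) − f^{(3)}(5)) = −1/720 · (2.63424e+06 − 15000.0) = -3637.83.
After k=2: 2.17710e+09.
Correction k=3: B_{6}/6! · (f^{(5)}(28) − f^{(5)}(5)) = 1/30240 · (20160.0 − 3600.00) = 0.547619.
After k=3: 2.17710e+09.
Correction k=4: B_{8}/8! · (f^{(7)}(28) − f^{(7)}(5)) = −1/1209600 · (0.00000 − 0.00000) = 0.00000.

S_4 ≈ 2.17710e+09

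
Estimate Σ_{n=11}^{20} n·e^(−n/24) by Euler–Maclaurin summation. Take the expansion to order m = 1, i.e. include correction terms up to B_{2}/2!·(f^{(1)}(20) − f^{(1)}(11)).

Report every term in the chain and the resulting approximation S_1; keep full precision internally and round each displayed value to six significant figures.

S_1 ≈ 80.0284

Integral: ∫_11^20 x·e^(−x/24) dx = 72.2271.
Endpoint term: (f(11) + f(20))/2 = (6.95570 + 8.69196)/2 = 7.82383.
Integral + boundary = 80.0509.
k=1: B_{2}/(2)! × [f^{(1)}(20) − f^{(1)}(11)] = 1/12 × (0.0724330 − 0.342516) = -0.0225069.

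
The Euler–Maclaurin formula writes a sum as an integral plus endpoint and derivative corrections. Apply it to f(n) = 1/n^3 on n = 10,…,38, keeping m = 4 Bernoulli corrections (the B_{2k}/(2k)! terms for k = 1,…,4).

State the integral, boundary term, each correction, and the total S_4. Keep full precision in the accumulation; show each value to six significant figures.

S_4 ≈ 0.00518765

The integral term ∫_10^38 1/x^3 dx = 0.00465374.
½[f(10) + f(38)] = ½[0.00100000 + 1.82242e-05] = 0.000509112.
Running total after boundary: 0.00516285.
Correction k=1: B_{2}/2! · (f^{(1)}(38) − f^{(1)}(10)) = 1/12 · (-1.43876e-06 − (-0.000300000)) = 2.48801e-05.
After k=1: 0.00518773.
Correction k=2: B_{4}/4! · (f^{(3)}(38) − f^{(3)}(10)) = −1/720 · (-1.99274e-08 − (-6.00000e-05)) = -8.33057e-08.
After k=2: 0.00518765.
Correction k=3: B_{6}/6! · (f^{(5)}(38) − f^{(5)}(10)) = 1/30240 · (-5.79605e-10 − (-2.52000e-05)) = 8.33314e-10.
After k=3: 0.00518765.
Correction k=4: B_{8}/8! · (f^{(7)}(38) − f^{(7)}(10)) = −1/1209600 · (-2.88999e-11 − (-1.81440e-05)) = -1.50000e-11.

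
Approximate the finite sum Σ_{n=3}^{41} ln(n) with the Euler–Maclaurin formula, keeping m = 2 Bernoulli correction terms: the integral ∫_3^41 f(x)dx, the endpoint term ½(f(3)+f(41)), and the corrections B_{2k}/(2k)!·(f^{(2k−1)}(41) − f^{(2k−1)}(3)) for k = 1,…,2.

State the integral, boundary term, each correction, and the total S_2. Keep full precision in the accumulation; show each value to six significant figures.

S_2 ≈ 113.341

The integral term ∫_3^41 ln(x) dx = 110.961.
Boundary: ½(f(3) + f(41)) = ½(1.09861 + 3.71357) = 2.40609.
Running total after boundary: 113.367.
k=1: B_{2}/(2)! × [f^{(1)}(41) − f^{(1)}(3)] = 1/12 × (0.0243902 − 0.333333) = -0.0257453.
After k=1: 113.341.
k=2: B_{4}/(4)! × [f^{(3)}(41) − f^{(3)}(3)] = −1/720 × (2.90187e-05 − 0.0740741) = 0.000102840.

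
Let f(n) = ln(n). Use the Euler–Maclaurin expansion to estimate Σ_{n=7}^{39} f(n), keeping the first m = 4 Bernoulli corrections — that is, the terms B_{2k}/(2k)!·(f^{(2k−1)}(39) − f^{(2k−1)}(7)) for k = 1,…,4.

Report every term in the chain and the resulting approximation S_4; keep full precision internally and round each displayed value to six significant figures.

S_4 ≈ 100.053

Integral: ∫_7^39 ln(x) dx = 97.2575.
½[f(7) + f(39)] = ½[1.94591 + 3.66356] = 2.80474.
Integral + boundary = 100.062.
Correction k=1: B_{2}/2! · (f^{(1)}(39) − f^{(1)}(7)) = 1/12 · (0.0256410 − 0.142857) = -0.00976801.
Partial sum through k=1: 100.053.
Correction k=2: B_{4}/4! · (f^{(3)}(39) − f^{(3)}(7)) = −1/720 · (3.37160e-05 − 0.00583090) = 8.05165e-06.
Partial sum through k=2: 100.053.
Correction k=3: B_{6}/6! · (f^{(5)}(39) − f^{(5)}(7)) = 1/30240 · (2.66004e-07 − 0.00142798) = -4.72126e-08.
Partial sum through k=3: 100.053.
Correction k=4: B_{8}/8! · (f^{(7)}(39) − f^{(7)}(7)) = −1/1209600 · (5.24663e-09 − 0.000874271) = 7.22773e-10.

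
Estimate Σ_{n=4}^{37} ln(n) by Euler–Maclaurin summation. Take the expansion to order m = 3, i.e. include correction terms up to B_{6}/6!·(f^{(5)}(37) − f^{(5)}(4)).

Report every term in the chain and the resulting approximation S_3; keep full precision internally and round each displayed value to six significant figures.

∫_4^37 ln(x) dx evaluates to 95.0588.
Boundary: ½(f(4) + f(37)) = ½(1.38629 + 3.61092) = 2.49861.
So far: 97.5574.
k=1: B_{2}/(2)! × [f^{(1)}(37) − f^{(1)}(4)] = 1/12 × (0.0270270 − 0.250000) = -0.0185811.
Partial sum through k=1: 97.5388.
k=2: B_{4}/(4)! × [f^{(3)}(37) − f^{(3)}(4)] = −1/720 × (3.94843e-05 − 0.0312500) = 4.33479e-05.
Partial sum through k=2: 97.5389.
k=3: B_{6}/(6)! × [f^{(5)}(37) − f^{(5)}(4)] = 1/30240 × (3.46101e-07 − 0.0234375) = -7.75038e-07.

S_3 ≈ 97.5389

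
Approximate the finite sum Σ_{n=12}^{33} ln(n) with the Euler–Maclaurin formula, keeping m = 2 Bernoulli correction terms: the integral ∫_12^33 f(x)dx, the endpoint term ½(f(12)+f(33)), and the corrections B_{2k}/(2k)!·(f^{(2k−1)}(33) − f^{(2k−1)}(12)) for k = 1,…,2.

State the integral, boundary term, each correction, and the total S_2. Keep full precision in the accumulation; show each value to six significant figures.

Integral: ∫_12^33 ln(x) dx = 64.5659.
½[f(12) + f(33)] = ½[2.48491 + 3.49651] = 2.99071.
Integral + boundary = 67.5566.
Order-1 term: 1/12 · (0.0303030 − 0.0833333) = -0.00441919.
Running total after k=1: 67.5522.
Order-2 term: −1/720 · (5.56529e-05 − 0.00115741) = 1.53021e-06.

S_2 ≈ 67.5522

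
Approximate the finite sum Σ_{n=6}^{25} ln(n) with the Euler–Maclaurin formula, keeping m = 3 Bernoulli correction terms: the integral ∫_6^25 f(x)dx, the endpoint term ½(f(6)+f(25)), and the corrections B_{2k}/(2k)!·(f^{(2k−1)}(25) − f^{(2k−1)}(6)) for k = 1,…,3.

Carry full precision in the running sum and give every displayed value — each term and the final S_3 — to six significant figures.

∫_6^25 ln(x) dx evaluates to 50.7213.
Boundary: ½(f(6) + f(25)) = ½(1.79176 + 3.21888) = 2.50532.
Running total after boundary: 53.2267.
Correction k=1: B_{2}/2! · (f^{(1)}(25) − f^{(1)}(6)) = 1/12 · (0.0400000 − 0.166667) = -0.0105556.
Partial sum through k=1: 53.2161.
Correction k=2: B_{4}/4! · (f^{(3)}(25) − f^{(3)}(6)) = −1/720 · (0.000128000 − 0.00925926) = 1.26823e-05.
Partial sum through k=2: 53.2161.
Correction k=3: B_{6}/6! · (f^{(5)}(25) − f^{(5)}(6)) = 1/30240 · (2.45760e-06 − 0.00308642) = -1.01983e-07.

S_3 ≈ 53.2161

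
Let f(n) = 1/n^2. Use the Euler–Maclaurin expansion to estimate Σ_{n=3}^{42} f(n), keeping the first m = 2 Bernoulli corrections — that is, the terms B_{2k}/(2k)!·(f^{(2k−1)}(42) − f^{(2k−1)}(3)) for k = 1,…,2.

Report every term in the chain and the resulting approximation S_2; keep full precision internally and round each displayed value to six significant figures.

∫_3^42 1/x^2 dx evaluates to 0.309524.
½[f(3) + f(42)] = ½[0.111111 + 0.000566893] = 0.0558390.
Running total after boundary: 0.365363.
Correction k=1: B_{2}/2! · (f^{(1)}(42) − f^{(1)}(3)) = 1/12 · (-2.69949e-05 − (-0.0740741)) = 0.00617059.
Running total after k=1: 0.371533.
Correction k=2: B_{4}/4! · (f^{(3)}(42) − f^{(3)}(3)) = −1/720 · (-1.83639e-07 − (-0.0987654)) = -0.000137174.

S_2 ≈ 0.371396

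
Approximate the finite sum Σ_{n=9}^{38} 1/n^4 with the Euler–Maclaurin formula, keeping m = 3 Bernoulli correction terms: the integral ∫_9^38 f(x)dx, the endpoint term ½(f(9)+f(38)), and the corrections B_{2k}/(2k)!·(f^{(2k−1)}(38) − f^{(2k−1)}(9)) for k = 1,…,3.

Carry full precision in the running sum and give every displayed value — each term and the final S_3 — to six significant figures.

S_3 ≈ 0.000533227

Integral: ∫_9^38 1/x^4 dx = 0.000451173.
Boundary: ½(f(9) + f(38)) = ½(0.000152416 + 4.79585e-07) = 7.64477e-05.
So far: 0.000527620.
Correction k=1: B_{2}/2! · (f^{(1)}(38) − f^{(1)}(9)) = 1/12 · (-5.04826e-08 − (-6.77404e-05)) = 5.64082e-06.
After k=1: 0.000533261.
Correction k=2: B_{4}/4! · (f^{(3)}(38) − f^{(3)}(9)) = −1/720 · (-1.04881e-09 − (-2.50890e-05)) = -3.48444e-08.
After k=2: 0.000533226.
Correction k=3: B_{6}/6! · (f^{(5)}(38) − f^{(5)}(9)) = 1/30240 · (-4.06740e-11 − (-1.73455e-05)) = 5.73593e-10.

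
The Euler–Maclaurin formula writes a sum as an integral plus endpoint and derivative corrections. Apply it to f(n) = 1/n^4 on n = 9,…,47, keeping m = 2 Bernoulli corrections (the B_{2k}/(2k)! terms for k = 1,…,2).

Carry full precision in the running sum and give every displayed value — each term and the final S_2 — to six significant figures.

S_2 ≈ 0.000535956

The integral term ∫_9^47 1/x^4 dx = 0.000454037.
Endpoint term: (f(9) + f(47))/2 = (0.000152416 + 2.04931e-07)/2 = 7.63104e-05.
So far: 0.000530347.
Order-1 term: 1/12 · (-1.74410e-08 − (-6.77404e-05)) = 5.64358e-06.
Running total after k=1: 0.000535991.
Order-2 term: −1/720 · (-2.36862e-10 − (-2.50890e-05)) = -3.48455e-08.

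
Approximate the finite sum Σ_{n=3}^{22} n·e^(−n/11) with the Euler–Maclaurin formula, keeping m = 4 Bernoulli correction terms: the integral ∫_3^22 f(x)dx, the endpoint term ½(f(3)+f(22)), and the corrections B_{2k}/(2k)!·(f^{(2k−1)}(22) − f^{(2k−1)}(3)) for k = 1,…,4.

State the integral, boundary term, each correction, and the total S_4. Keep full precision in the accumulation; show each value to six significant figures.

S_4 ≈ 70.6868

∫_3^22 x·e^(−x/11) dx evaluates to 68.1136.
½[f(3) + f(22)] = ½[2.28390 + 2.97738] = 2.63064.
Integral + boundary = 70.7442.
k=1: B_{2}/(2)! × [f^{(1)}(22) − f^{(1)}(3)] = 1/12 × (-0.135335 − 0.553673) = -0.0574174.
After k=1: 70.6868.
k=2: B_{4}/(4)! × [f^{(3)}(22) − f^{(3)}(3)] = −1/720 × (0.00111847 − 0.0171593) = 2.22789e-05.
After k=2: 70.6868.
k=3: B_{6}/(6)! × [f^{(5)}(22) − f^{(5)}(3)] = 1/30240 × (2.77307e-05 − 0.000245808) = -7.21155e-09.
After k=3: 70.6868.
k=4: B_{8}/(8)! × [f^{(7)}(22) − f^{(7)}(3)] = −1/1209600 × (3.81966e-07 − 2.89094e-06) = 2.07422e-12.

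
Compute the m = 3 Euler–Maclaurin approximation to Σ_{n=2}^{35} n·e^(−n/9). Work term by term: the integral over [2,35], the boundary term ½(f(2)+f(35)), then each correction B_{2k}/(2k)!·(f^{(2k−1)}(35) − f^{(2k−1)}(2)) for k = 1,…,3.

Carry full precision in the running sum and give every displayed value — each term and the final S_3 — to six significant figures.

∫_2^35 x·e^(−x/9) dx evaluates to 71.1676.
Endpoint term: (f(2) + f(35))/2 = (1.60147 + 0.716383)/2 = 1.15893.
Integral + boundary = 72.3266.
Correction k=1: B_{2}/2! · (f^{(1)}(35) − f^{(1)}(2)) = 1/12 · (-0.0591300 − 0.622796) = -0.0568271.
Partial sum through k=1: 72.2697.
Correction k=2: B_{4}/4! · (f^{(3)}(35) − f^{(3)}(2)) = −1/720 · (-0.000224615 − 0.0274601) = 3.84510e-05.
Partial sum through k=2: 72.2698.
Correction k=3: B_{6}/6! · (f^{(5)}(35) − f^{(5)}(2)) = 1/30240 · (3.46629e-06 − 0.000583104) = -1.91679e-08.

S_3 ≈ 72.2698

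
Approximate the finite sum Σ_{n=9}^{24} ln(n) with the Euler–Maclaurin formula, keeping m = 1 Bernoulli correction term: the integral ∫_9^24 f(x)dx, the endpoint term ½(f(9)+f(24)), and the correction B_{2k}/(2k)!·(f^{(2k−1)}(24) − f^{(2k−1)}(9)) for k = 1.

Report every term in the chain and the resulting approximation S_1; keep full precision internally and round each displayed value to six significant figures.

S_1 ≈ 44.1801

The integral term ∫_9^24 ln(x) dx = 41.4983.
Endpoint term: (f(9) + f(24))/2 = (2.19722 + 3.17805)/2 = 2.68764.
Running total after boundary: 44.1859.
Order-1 term: 1/12 · (0.0416667 − 0.111111) = -0.00578704.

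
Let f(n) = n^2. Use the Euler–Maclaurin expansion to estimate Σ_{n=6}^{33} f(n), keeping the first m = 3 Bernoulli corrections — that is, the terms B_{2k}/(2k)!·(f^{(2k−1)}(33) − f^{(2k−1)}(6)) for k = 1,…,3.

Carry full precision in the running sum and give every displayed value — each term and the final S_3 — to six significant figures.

S_3 ≈ 12474.0

Integral: ∫_6^33 x^2 dx = 11907.0.
Boundary: ½(f(6) + f(33)) = ½(36.0000 + 1089.00) = 562.500.
Integral + boundary = 12469.5.
k=1: B_{2}/(2)! × [f^{(1)}(33) − f^{(1)}(6)] = 1/12 × (66.0000 − 12.0000) = 4.50000.
Partial sum through k=1: 12474.0.
k=2: B_{4}/(4)! × [f^{(3)}(33) − f^{(3)}(6)] = −1/720 × (0.00000 − 0.00000) = 0.00000.
Partial sum through k=2: 12474.0.
k=3: B_{6}/(6)! × [f^{(5)}(33) − f^{(5)}(6)] = 1/30240 × (0.00000 − 0.00000) = 0.00000.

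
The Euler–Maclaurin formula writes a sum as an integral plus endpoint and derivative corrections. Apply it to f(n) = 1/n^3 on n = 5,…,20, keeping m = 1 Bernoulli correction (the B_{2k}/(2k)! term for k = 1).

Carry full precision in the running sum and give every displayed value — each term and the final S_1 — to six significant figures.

S_1 ≈ 0.0232109

The integral term ∫_5^20 1/x^3 dx = 0.0187500.
Endpoint term: (f(5) + f(20))/2 = (0.00800000 + 0.000125000)/2 = 0.00406250.
Integral + boundary = 0.0228125.
Order-1 term: 1/12 · (-1.87500e-05 − (-0.00480000)) = 0.000398437.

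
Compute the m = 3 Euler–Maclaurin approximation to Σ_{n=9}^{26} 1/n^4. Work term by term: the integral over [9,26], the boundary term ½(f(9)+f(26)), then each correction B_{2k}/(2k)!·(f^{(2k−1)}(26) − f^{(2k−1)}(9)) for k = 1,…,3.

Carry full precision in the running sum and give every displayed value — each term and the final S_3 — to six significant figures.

∫_9^26 1/x^4 dx evaluates to 0.000438282.
Endpoint term: (f(9) + f(26))/2 = (0.000152416 + 2.18830e-06)/2 = 7.73020e-05.
Integral + boundary = 0.000515584.
k=1: B_{2}/(2)! × [f^{(1)}(26) − f^{(1)}(9)] = 1/12 × (-3.36661e-07 − (-6.77404e-05)) = 5.61697e-06.
Partial sum through k=1: 0.000521201.
k=2: B_{4}/(4)! × [f^{(3)}(26) − f^{(3)}(9)] = −1/720 × (-1.49406e-08 − (-2.50890e-05)) = -3.48251e-08.
Partial sum through k=2: 0.000521166.
k=3: B_{6}/(6)! × [f^{(5)}(26) − f^{(5)}(9)] = 1/30240 × (-1.23768e-09 − (-1.73455e-05)) = 5.73553e-10.

S_3 ≈ 0.000521167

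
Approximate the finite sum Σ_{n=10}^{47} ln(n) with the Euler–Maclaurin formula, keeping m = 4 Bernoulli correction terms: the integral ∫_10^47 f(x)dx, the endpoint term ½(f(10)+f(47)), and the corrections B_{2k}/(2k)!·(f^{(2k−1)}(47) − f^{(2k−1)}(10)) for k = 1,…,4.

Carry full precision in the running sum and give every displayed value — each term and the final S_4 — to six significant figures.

The integral term ∫_10^47 ln(x) dx = 120.931.
Boundary: ½(f(10) + f(47)) = ½(2.30259 + 3.85015) = 3.07637.
Running total after boundary: 124.007.
Correction k=1: B_{2}/2! · (f^{(1)}(47) − f^{(1)}(10)) = 1/12 · (0.0212766 − 0.100000) = -0.00656028.
Running total after k=1: 124.001.
Correction k=2: B_{4}/4! · (f^{(3)}(47) − f^{(3)}(10)) = −1/720 · (1.92636e-05 − 0.00200000) = 2.75102e-06.
Running total after k=2: 124.001.
Correction k=3: B_{6}/6! · (f^{(5)}(47) − f^{(5)}(10)) = 1/30240 · (1.04646e-07 − 0.000240000) = -7.93305e-09.
Running total after k=3: 124.001.
Correction k=4: B_{8}/8! · (f^{(7)}(47) − f^{(7)}(10)) = −1/1209600 · (1.42117e-09 − 7.20000e-05) = 5.95226e-11.

S_4 ≈ 124.001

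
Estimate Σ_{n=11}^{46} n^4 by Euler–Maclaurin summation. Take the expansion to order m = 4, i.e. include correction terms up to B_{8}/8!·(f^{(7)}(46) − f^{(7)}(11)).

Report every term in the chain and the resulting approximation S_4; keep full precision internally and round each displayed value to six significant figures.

S_4 ≈ 4.34384e+07

Integral: ∫_11^46 x^4 dx = 4.11604e+07.
Boundary: ½(f(11) + f(46)) = ½(14641.0 + 4.47746e+06) = 2.24605e+06.
Integral + boundary = 4.34064e+07.
Correction k=1: B_{2}/2! · (f^{(1)}(46) − f^{(1)}(11)) = 1/12 · (389344 − 5324.00) = 32001.7.
Running total after k=1: 4.34384e+07.
Correction k=2: B_{4}/4! · (f^{(3)}(46) − f^{(3)}(11)) = −1/720 · (1104.00 − 264.000) = -1.16667.
Running total after k=2: 4.34384e+07.
Correction k=3: B_{6}/6! · (f^{(5)}(46) − f^{(5)}(11)) = 1/30240 · (0.00000 − 0.00000) = 0.00000.
Running total after k=3: 4.34384e+07.
Correction k=4: B_{8}/8! · (f^{(7)}(46) − f^{(7)}(11)) = −1/1209600 · (0.00000 − 0.00000) = 0.00000.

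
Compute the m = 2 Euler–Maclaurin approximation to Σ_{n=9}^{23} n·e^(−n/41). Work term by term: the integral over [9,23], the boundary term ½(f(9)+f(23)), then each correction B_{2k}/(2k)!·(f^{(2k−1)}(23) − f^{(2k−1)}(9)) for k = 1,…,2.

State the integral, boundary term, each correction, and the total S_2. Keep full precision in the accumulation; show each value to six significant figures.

S_2 ≈ 158.720

Integral: ∫_9^23 x·e^(−x/41) dx = 148.575.
Boundary: ½(f(9) + f(23)) = ½(7.22619 + 13.1250) = 10.1756.
So far: 158.751.
k=1: B_{2}/(2)! × [f^{(1)}(23) − f^{(1)}(9)] = 1/12 × (0.250530 − 0.626662) = -0.0313443.
Partial sum through k=1: 158.719.
k=2: B_{4}/(4)! × [f^{(3)}(23) − f^{(3)}(9)] = −1/720 × (0.000827980 − 0.00132807) = 6.94567e-07.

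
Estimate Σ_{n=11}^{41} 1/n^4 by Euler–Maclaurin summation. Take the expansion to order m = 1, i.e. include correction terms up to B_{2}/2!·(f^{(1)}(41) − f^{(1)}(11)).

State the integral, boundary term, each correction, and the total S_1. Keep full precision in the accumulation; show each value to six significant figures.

S_1 ≈ 0.000281996

The integral term ∫_11^41 1/x^4 dx = 0.000245602.
½[f(11) + f(41)] = ½[6.83013e-05 + 3.53887e-07] = 3.43276e-05.
So far: 0.000279929.
k=1: B_{2}/(2)! × [f^{(1)}(41) − f^{(1)}(11)] = 1/12 × (-3.45256e-08 − (-2.48369e-05)) = 2.06686e-06.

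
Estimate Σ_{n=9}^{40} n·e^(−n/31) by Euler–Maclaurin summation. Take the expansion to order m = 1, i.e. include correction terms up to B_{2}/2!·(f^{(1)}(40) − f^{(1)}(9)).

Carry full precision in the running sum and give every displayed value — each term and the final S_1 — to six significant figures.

∫_9^40 x·e^(−x/31) dx evaluates to 321.872.
½[f(9) + f(40)] = ½[6.73220 + 11.0073] = 8.86974.
Running total after boundary: 330.742.
Correction k=1: B_{2}/2! · (f^{(1)}(40) − f^{(1)}(9)) = 1/12 · (-0.0798915 − 0.530854) = -0.0508955.

S_1 ≈ 330.691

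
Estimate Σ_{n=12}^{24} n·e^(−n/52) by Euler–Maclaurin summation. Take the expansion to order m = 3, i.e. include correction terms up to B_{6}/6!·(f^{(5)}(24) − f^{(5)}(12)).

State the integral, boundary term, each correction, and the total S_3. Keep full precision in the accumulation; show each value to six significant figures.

S_3 ≈ 163.482

∫_12^24 x·e^(−x/52) dx evaluates to 151.177.
½[f(12) + f(24)] = ½[9.52707 + 15.1275] = 12.3273.
Running total after boundary: 163.504.
Order-1 term: 1/12 · (0.339399 − 0.610710) = -0.0226092.
After k=1: 163.482.
Order-2 term: −1/720 · (0.000591726 − 0.000813075) = 3.07430e-07.
After k=2: 163.482.
Order-3 term: 1/30240 · (3.91248e-07 − 5.17861e-07) = -4.18695e-12.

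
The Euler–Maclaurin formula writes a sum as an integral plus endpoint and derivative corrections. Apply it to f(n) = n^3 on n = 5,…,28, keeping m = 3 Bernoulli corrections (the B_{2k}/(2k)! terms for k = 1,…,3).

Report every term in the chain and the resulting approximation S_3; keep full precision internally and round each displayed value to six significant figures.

∫_5^28 x^3 dx evaluates to 153508.
Boundary: ½(f(5) + f(28)) = ½(125.000 + 21952.0) = 11038.5.
Integral + boundary = 164546.
Correction k=1: B_{2}/2! · (f^{(1)}(28) − f^{(1)}(5)) = 1/12 · (2352.00 − 75.0000) = 189.750.
After k=1: 164736.
Correction k=2: B_{4}/4! · (f^{(3)}(28) − f^{(3)}(5)) = −1/720 · (6.00000 − 6.00000) = 0.00000.
After k=2: 164736.
Correction k=3: B_{6}/6! · (f^{(5)}(28) − f^{(5)}(5)) = 1/30240 · (0.00000 − 0.00000) = 0.00000.

S_3 ≈ 164736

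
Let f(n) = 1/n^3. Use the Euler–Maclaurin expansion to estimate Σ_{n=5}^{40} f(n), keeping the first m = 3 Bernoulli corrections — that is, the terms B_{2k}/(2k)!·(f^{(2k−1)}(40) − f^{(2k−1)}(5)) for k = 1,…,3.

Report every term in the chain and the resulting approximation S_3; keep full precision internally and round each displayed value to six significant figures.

The integral term ∫_5^40 1/x^3 dx = 0.0196875.
½[f(5) + f(40)] = ½[0.00800000 + 1.56250e-05] = 0.00400781.
Running total after boundary: 0.0236953.
Order-1 term: 1/12 · (-1.17187e-06 − (-0.00480000)) = 0.000399902.
After k=1: 0.0240952.
Order-2 term: −1/720 · (-1.46484e-08 − (-0.00384000)) = -5.33331e-06.
After k=2: 0.0240899.
Order-3 term: 1/30240 · (-3.84521e-10 − (-0.00645120)) = 2.13333e-07.

S_3 ≈ 0.0240901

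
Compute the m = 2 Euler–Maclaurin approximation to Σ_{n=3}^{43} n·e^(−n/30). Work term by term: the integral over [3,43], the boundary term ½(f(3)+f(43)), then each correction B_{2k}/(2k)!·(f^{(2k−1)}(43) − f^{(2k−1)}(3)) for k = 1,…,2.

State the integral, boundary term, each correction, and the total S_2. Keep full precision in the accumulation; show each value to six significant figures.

∫_3^43 x·e^(−x/30) dx evaluates to 373.447.
½[f(3) + f(43)] = ½[2.71451 + 10.2560] = 6.48528.
Integral + boundary = 379.932.
Correction k=1: B_{2}/2! · (f^{(1)}(43) − f^{(1)}(3)) = 1/12 · (-0.103355 − 0.814354) = -0.0764758.
Running total after k=1: 379.855.
Correction k=2: B_{4}/4! · (f^{(3)}(43) − f^{(3)}(3)) = −1/720 · (0.000415189 − 0.00291559) = 3.47278e-06.

S_2 ≈ 379.855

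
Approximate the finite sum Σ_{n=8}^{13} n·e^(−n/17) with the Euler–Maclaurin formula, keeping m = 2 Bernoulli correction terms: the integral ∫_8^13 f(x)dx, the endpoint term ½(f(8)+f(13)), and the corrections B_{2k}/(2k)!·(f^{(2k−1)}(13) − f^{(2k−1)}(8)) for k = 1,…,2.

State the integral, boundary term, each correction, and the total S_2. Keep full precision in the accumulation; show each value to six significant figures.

S_2 ≈ 33.5853

Integral: ∫_8^13 x·e^(−x/17) dx = 28.0796.
Boundary: ½(f(8) + f(13)) = ½(4.99708 + 6.05112) = 5.52410.
So far: 33.6037.
k=1: B_{2}/(2)! × [f^{(1)}(13) − f^{(1)}(8)] = 1/12 × (0.109523 − 0.330689) = -0.0184305.
After k=1: 33.5853.
k=2: B_{4}/(4)! × [f^{(3)}(13) − f^{(3)}(8)] = −1/720 × (0.00360022 − 0.00546698) = 2.59273e-06.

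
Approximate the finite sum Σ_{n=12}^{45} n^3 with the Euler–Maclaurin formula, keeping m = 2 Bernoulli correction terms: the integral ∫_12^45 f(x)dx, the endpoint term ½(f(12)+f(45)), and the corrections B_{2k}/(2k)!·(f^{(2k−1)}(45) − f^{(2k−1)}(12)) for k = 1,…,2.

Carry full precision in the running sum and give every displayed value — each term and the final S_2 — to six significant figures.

Integral: ∫_12^45 x^3 dx = 1.01997e+06.
Boundary: ½(f(12) + f(45)) = ½(1728.00 + 91125.0) = 46426.5.
Integral + boundary = 1.06640e+06.
Correction k=1: B_{2}/2! · (f^{(1)}(45) − f^{(1)}(12)) = 1/12 · (6075.00 − 432.000) = 470.250.
Running total after k=1: 1.06687e+06.
Correction k=2: B_{4}/4! · (f^{(3)}(45) − f^{(3)}(12)) = −1/720 · (6.00000 − 6.00000) = 0.00000.

S_2 ≈ 1.06687e+06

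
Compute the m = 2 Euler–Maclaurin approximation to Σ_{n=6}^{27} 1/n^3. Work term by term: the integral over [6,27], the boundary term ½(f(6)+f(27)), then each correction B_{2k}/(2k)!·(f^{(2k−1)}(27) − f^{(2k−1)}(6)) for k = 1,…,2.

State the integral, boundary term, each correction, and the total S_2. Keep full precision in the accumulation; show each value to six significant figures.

The integral term ∫_6^27 1/x^3 dx = 0.0132030.
Endpoint term: (f(6) + f(27))/2 = (0.00462963 + 5.08053e-05)/2 = 0.00234022.
Integral + boundary = 0.0155432.
k=1: B_{2}/(2)! × [f^{(1)}(27) − f^{(1)}(6)] = 1/12 × (-5.64503e-06 − (-0.00231481)) = 0.000192431.
Running total after k=1: 0.0157357.
k=2: B_{4}/(4)! × [f^{(3)}(27) − f^{(3)}(6)] = −1/720 × (-1.54870e-07 − (-0.00128601)) = -1.78591e-06.

S_2 ≈ 0.0157339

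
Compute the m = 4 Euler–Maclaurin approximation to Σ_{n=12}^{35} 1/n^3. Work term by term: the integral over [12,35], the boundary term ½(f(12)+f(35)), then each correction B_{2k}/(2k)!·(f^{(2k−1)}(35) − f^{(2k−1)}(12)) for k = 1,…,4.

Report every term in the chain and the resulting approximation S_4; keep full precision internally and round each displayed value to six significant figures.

Integral: ∫_12^35 1/x^3 dx = 0.00306406.
½[f(12) + f(35)] = ½[0.000578704 + 2.33236e-05] = 0.000301014.
Integral + boundary = 0.00336507.
k=1: B_{2}/(2)! × [f^{(1)}(35) − f^{(1)}(12)] = 1/12 × (-1.99917e-06 − (-0.000144676)) = 1.18897e-05.
After k=1: 0.00337696.
k=2: B_{4}/(4)! × [f^{(3)}(35) − f^{(3)}(12)] = −1/720 × (-3.26395e-08 − (-2.00939e-05)) = -2.78628e-08.
After k=2: 0.00337693.
k=3: B_{6}/(6)! × [f^{(5)}(35) − f^{(5)}(12)] = 1/30240 × (-1.11907e-09 − (-5.86071e-06)) = 1.93770e-10.
After k=3: 0.00337693.
k=4: B_{8}/(8)! × [f^{(7)}(35) − f^{(7)}(12)] = −1/1209600 × (-6.57737e-11 − (-2.93036e-06)) = -2.42253e-12.

S_4 ≈ 0.00337693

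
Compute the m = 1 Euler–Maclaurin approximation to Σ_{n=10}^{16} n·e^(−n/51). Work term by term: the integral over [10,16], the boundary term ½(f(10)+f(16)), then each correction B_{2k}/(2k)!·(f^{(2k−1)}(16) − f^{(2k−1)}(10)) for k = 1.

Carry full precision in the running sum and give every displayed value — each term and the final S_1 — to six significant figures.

∫_10^16 x·e^(−x/51) dx evaluates to 60.2107.
Boundary: ½(f(10) + f(16)) = ½(8.21948 + 11.6915) = 9.95550.
Running total after boundary: 70.1662.
Correction k=1: B_{2}/2! · (f^{(1)}(16) − f^{(1)}(10)) = 1/12 · (0.501474 − 0.660782) = -0.0132756.

S_1 ≈ 70.1529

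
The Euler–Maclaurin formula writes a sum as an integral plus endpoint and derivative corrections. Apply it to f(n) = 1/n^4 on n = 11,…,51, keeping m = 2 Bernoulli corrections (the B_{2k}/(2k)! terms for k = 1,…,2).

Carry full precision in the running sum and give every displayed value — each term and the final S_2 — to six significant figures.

∫_11^51 1/x^4 dx evaluates to 0.000247925.
Boundary: ½(f(11) + f(51)) = ½(6.83013e-05 + 1.47815e-07) = 3.42246e-05.
Running total after boundary: 0.000282150.
k=1: B_{2}/(2)! × [f^{(1)}(51) − f^{(1)}(11)] = 1/12 × (-1.15934e-08 − (-2.48369e-05)) = 2.06877e-06.
After k=1: 0.000284219.
k=2: B_{4}/(4)! × [f^{(3)}(51) − f^{(3)}(11)] = −1/720 × (-1.33718e-10 − (-6.15790e-06)) = -8.55245e-09.

S_2 ≈ 0.000284210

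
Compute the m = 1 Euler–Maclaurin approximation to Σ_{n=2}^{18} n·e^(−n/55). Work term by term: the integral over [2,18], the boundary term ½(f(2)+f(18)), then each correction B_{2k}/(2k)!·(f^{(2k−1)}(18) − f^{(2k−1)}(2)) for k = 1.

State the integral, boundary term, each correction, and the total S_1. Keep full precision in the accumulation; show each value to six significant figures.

∫_2^18 x·e^(−x/55) dx evaluates to 128.686.
Boundary: ½(f(2) + f(18)) = ½(1.92858 + 12.9760) = 7.45227.
So far: 136.138.
k=1: B_{2}/(2)! × [f^{(1)}(18) − f^{(1)}(2)] = 1/12 × (0.484960 − 0.929225) = -0.0370220.

S_1 ≈ 136.101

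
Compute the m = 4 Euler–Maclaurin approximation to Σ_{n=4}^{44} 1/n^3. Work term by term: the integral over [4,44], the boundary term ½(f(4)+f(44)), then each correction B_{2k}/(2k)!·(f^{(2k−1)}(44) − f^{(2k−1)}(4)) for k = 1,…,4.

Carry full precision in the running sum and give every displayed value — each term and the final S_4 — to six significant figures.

S_4 ≈ 0.0397674

Integral: ∫_4^44 1/x^3 dx = 0.0309917.
Endpoint term: (f(4) + f(44))/2 = (0.0156250 + 1.17393e-05)/2 = 0.00781837.
Integral + boundary = 0.0388101.
k=1: B_{2}/(2)! × [f^{(1)}(44) − f^{(1)}(4)] = 1/12 × (-8.00406e-07 − (-0.0117188)) = 0.000976496.
Running total after k=1: 0.0397866.
k=2: B_{4}/(4)! × [f^{(3)}(44) − f^{(3)}(4)] = −1/720 × (-8.26866e-09 − (-0.0146484)) = -2.03450e-05.
Running total after k=2: 0.0397663.
k=3: B_{6}/(6)! × [f^{(5)}(44) − f^{(5)}(4)] = 1/30240 × (-1.79382e-10 − (-0.0384521)) = 1.27157e-06.
Running total after k=3: 0.0397675.
k=4: B_{8}/(8)! × [f^{(7)}(44) − f^{(7)}(4)] = −1/1209600 × (-6.67124e-12 − (-0.173035)) = -1.43051e-07.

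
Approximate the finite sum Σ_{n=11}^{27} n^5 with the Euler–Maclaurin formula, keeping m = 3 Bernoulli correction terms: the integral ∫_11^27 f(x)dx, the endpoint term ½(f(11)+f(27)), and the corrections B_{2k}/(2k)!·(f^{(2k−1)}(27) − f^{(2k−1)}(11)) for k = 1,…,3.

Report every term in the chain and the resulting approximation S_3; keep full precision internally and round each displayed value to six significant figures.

S_3 ≈ 7.17451e+07

Integral: ∫_11^27 x^5 dx = 6.42748e+07.
Boundary: ½(f(11) + f(27)) = ½(161051 + 1.43489e+07) = 7.25498e+06.
So far: 7.15298e+07.
k=1: B_{2}/(2)! × [f^{(1)}(27) − f^{(1)}(11)] = 1/12 × (2.65720e+06 − 73205.0) = 215333.
Partial sum through k=1: 7.17451e+07.
k=2: B_{4}/(4)! × [f^{(3)}(27) − f^{(3)}(11)] = −1/720 × (43740.0 − 7260.00) = -50.6667.
Partial sum through k=2: 7.17451e+07.
k=3: B_{6}/(6)! × [f^{(5)}(27) − f^{(5)}(11)] = 1/30240 × (120.000 − 120.000) = 0.00000.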